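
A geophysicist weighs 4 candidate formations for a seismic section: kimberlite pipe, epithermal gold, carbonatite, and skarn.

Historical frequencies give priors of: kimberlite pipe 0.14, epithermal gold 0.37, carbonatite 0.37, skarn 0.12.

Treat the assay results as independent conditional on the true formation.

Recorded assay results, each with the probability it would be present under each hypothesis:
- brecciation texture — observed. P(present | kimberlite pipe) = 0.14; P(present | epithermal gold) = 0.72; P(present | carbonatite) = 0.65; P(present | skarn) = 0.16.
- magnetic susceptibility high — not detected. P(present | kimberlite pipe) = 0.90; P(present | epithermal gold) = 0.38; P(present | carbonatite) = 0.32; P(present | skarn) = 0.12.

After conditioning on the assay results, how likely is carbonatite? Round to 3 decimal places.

By Bayes' rule with conditional independence, the unnormalized weight for each hypothesis is prior × ∏ likelihoods (using 1 − P(present | H) for each absent assay result):
  kimberlite pipe: 0.14 × 0.14 × (1 − 0.90) = 0.00196
  epithermal gold: 0.37 × 0.72 × (1 − 0.38) = 0.16517
  carbonatite: 0.37 × 0.65 × (1 − 0.32) = 0.16354
  skarn: 0.12 × 0.16 × (1 − 0.12) = 0.016896
Marginal likelihood of the evidence = 0.34756.
P(carbonatite | evidence) = 0.16354 / 0.34756 ≈ 0.471.

0.471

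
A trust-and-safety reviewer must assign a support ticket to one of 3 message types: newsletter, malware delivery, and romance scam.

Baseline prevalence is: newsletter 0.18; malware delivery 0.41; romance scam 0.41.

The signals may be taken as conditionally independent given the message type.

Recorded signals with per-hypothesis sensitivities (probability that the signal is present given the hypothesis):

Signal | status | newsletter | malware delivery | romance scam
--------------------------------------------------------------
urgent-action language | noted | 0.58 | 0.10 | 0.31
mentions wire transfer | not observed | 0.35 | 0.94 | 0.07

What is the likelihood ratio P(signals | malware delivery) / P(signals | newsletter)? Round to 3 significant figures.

0.0159

Take the product of per-signal likelihoods under each hypothesis (using 1 − P(present | H) for each absent signal), then divide.
  malware delivery: 0.10 × (1 − 0.94) = 0.006
  newsletter: 0.58 × (1 − 0.35) = 0.377
Bayes factor = 0.006 / 0.377 ≈ 0.0159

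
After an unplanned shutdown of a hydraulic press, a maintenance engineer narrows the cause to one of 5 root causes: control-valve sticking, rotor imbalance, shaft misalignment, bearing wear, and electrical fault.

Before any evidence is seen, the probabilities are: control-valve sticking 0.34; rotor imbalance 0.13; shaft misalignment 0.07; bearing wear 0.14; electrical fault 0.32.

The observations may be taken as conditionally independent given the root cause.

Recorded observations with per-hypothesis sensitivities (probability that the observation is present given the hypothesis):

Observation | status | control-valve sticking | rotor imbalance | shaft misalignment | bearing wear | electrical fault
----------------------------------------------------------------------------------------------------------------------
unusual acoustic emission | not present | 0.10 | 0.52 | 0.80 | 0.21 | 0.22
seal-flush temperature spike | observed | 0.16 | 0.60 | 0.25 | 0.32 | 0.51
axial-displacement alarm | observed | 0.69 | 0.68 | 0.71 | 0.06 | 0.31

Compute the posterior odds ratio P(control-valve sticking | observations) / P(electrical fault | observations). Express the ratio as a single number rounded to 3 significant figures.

The normalizing constant cancels in an odds ratio, so compute prior × likelihood for the two hypotheses only (using 1 − P(present | H) for each absent observation):
  control-valve sticking: 0.34 × (1 − 0.10) × 0.16 × 0.69 = 0.033782
  electrical fault: 0.32 × (1 − 0.22) × 0.51 × 0.31 = 0.039462
Odds(control-valve sticking : electrical fault) = 0.033782 / 0.039462 ≈ 0.856.

0.856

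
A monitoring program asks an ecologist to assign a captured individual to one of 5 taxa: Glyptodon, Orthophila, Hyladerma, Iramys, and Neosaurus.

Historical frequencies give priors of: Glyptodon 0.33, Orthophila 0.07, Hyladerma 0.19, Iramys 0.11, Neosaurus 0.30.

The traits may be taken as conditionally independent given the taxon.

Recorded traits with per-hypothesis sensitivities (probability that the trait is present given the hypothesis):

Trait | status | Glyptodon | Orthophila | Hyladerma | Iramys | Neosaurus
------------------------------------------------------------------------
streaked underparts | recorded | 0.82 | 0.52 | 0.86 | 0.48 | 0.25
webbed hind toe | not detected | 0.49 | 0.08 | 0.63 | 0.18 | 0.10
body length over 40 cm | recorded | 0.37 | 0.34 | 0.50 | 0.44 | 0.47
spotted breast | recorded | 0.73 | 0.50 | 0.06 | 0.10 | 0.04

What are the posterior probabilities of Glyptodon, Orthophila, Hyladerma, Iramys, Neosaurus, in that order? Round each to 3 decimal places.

0.777, 0.119, 0.038, 0.040, 0.026

By Bayes' rule with conditional independence, the unnormalized weight for each hypothesis is prior × ∏ likelihoods (using 1 − P(present | H) for each absent trait):
  Glyptodon: 0.33 × 0.82 × (1 − 0.49) × 0.37 × 0.73 = 0.037275
  Orthophila: 0.07 × 0.52 × (1 − 0.08) × 0.34 × 0.50 = 0.005693
  Hyladerma: 0.19 × 0.86 × (1 − 0.63) × 0.50 × 0.06 = 0.0018137
  Iramys: 0.11 × 0.48 × (1 − 0.18) × 0.44 × 0.10 = 0.001905
  Neosaurus: 0.30 × 0.25 × (1 − 0.10) × 0.47 × 0.04 = 0.001269
The unnormalized weights sum to 0.047956.
P(Glyptodon | evidence) = 0.037275 / 0.047956 ≈ 0.777
P(Orthophila | evidence) = 0.005693 / 0.047956 ≈ 0.119
P(Hyladerma | evidence) = 0.0018137 / 0.047956 ≈ 0.038
P(Iramys | evidence) = 0.001905 / 0.047956 ≈ 0.040
P(Neosaurus | evidence) = 0.001269 / 0.047956 ≈ 0.026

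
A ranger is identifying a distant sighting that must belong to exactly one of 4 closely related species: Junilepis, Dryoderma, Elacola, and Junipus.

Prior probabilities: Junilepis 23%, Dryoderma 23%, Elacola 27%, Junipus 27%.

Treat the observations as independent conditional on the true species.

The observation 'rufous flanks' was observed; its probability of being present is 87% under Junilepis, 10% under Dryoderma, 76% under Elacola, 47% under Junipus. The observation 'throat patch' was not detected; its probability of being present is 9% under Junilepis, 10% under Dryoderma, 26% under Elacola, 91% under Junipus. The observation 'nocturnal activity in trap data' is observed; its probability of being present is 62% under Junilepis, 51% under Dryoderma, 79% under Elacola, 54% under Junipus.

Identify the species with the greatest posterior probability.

Elacola

Multiply each prior by the joint likelihood of the evidence pattern (using 1 − P(present | H) for each absent observation):
  Junilepis: 0.23 × 0.87 × (1 − 0.09) × 0.62 = 0.1129
  Dryoderma: 0.23 × 0.10 × (1 − 0.10) × 0.51 = 0.010557
  Elacola: 0.27 × 0.76 × (1 − 0.26) × 0.79 = 0.11996
  Junipus: 0.27 × 0.47 × (1 − 0.91) × 0.54 = 0.0061673
The unnormalized weights sum to 0.24958.
P(Junilepis | evidence) ≈ 0.1129 / 0.24958 ≈ 0.452
P(Dryoderma | evidence) ≈ 0.010557 / 0.24958 ≈ 0.042
P(Elacola | evidence) ≈ 0.11996 / 0.24958 ≈ 0.481
P(Junipus | evidence) ≈ 0.0061673 / 0.24958 ≈ 0.025
The largest is 0.481, so Elacola is most probable.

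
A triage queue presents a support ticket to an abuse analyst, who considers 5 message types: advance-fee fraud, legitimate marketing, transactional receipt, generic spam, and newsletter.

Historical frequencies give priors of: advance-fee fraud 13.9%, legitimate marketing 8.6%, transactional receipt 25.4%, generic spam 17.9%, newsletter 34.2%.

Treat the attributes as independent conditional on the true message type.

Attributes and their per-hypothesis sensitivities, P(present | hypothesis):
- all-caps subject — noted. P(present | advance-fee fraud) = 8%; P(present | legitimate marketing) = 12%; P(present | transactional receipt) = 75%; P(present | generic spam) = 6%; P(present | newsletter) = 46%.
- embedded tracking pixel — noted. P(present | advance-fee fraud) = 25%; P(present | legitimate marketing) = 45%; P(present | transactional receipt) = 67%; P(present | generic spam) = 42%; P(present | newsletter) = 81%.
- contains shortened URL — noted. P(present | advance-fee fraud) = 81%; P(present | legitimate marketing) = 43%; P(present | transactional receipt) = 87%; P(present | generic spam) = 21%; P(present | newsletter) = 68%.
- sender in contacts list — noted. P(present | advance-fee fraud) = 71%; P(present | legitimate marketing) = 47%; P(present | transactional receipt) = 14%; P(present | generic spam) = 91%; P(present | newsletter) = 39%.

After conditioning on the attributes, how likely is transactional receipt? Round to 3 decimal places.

For each hypothesis, the unnormalized posterior weight is prior × product of the attribute likelihoods:
  advance-fee fraud: 0.139 × 0.08 × 0.25 × 0.81 × 0.71 = 0.0015988
  legitimate marketing: 0.086 × 0.12 × 0.45 × 0.43 × 0.47 = 0.00093855
  transactional receipt: 0.254 × 0.75 × 0.67 × 0.87 × 0.14 = 0.015546
  generic spam: 0.179 × 0.06 × 0.42 × 0.21 × 0.91 = 0.00086201
  newsletter: 0.342 × 0.46 × 0.81 × 0.68 × 0.39 = 0.033794
The unnormalized weights sum to 0.05274.
P(transactional receipt | evidence) = 0.015546 / 0.05274 ≈ 0.295.

0.295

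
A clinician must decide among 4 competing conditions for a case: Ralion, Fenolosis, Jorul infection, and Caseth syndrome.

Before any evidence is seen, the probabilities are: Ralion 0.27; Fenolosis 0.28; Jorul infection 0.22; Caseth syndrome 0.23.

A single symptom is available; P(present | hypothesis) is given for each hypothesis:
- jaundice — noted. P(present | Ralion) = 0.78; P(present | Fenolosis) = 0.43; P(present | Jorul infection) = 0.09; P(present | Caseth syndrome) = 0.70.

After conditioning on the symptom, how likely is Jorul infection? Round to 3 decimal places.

0.039

Multiply each prior by the likelihood of the symptom:
  Ralion: 0.27 × 0.78 = 0.2106
  Fenolosis: 0.28 × 0.43 = 0.1204
  Jorul infection: 0.22 × 0.09 = 0.0198
  Caseth syndrome: 0.23 × 0.70 = 0.161
The unnormalized weights sum to 0.5118.
P(Jorul infection | evidence) = 0.0198 / 0.5118 ≈ 0.039.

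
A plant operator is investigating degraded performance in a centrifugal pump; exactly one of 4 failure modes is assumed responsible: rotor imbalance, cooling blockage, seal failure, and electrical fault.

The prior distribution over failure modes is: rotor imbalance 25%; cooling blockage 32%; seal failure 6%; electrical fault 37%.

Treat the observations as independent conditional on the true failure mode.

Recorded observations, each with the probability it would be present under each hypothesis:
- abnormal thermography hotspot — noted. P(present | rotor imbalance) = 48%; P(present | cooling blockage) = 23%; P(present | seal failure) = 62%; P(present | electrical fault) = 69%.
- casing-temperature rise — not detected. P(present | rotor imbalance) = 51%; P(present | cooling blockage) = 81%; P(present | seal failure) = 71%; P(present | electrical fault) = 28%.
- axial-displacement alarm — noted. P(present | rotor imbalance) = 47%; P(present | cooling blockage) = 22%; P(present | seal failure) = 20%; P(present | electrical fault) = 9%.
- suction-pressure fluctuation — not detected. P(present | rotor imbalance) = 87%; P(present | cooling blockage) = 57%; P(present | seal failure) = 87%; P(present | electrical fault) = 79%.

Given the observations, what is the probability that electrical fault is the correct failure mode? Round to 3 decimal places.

Multiply each prior by the joint likelihood of the evidence pattern (using 1 − P(present | H) for each absent observation):
  rotor imbalance: 0.25 × 0.48 × (1 − 0.51) × 0.47 × (1 − 0.87) = 0.0035927
  cooling blockage: 0.32 × 0.23 × (1 − 0.81) × 0.22 × (1 − 0.57) = 0.0013229
  seal failure: 0.06 × 0.62 × (1 − 0.71) × 0.20 × (1 − 0.87) = 0.00028049
  electrical fault: 0.37 × 0.69 × (1 − 0.28) × 0.09 × (1 − 0.79) = 0.0034741
Normalizing constant Z = 0.0035927 + 0.0013229 + 0.00028049 + 0.0034741 = 0.0086702.
P(electrical fault | evidence) = 0.0034741 / 0.0086702 ≈ 0.401.

0.401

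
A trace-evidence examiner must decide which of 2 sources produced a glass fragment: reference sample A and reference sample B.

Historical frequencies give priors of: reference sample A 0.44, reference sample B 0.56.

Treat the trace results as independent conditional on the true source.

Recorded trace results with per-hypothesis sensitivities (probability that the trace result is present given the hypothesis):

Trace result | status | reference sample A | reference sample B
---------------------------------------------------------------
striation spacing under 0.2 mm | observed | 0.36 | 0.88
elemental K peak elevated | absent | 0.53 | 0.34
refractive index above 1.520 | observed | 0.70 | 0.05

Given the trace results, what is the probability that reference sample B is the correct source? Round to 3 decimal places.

Multiply each prior by the joint likelihood of the trace result pattern (using 1 − P(present | H) for each absent trace result):
  reference sample A: 0.44 × 0.36 × (1 − 0.53) × 0.70 = 0.052114
  reference sample B: 0.56 × 0.88 × (1 − 0.34) × 0.05 = 0.016262
Normalizing constant Z = 0.052114 + 0.016262 = 0.068376.
P(reference sample B | evidence) = 0.016262 / 0.068376 ≈ 0.238.

0.238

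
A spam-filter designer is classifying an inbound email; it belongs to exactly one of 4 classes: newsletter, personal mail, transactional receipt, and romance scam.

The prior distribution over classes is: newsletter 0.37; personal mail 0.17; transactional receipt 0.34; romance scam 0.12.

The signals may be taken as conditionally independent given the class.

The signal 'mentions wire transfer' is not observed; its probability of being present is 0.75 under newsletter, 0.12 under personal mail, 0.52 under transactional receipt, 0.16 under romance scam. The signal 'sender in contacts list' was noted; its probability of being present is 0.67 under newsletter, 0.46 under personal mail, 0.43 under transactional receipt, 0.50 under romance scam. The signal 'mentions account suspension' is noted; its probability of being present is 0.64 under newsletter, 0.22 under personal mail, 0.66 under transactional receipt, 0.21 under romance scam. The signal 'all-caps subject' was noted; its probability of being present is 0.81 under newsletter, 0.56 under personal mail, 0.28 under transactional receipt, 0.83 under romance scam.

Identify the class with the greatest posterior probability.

newsletter

For each hypothesis, the unnormalized posterior weight is prior × product of the signal likelihoods (using 1 − P(present | H) for each absent signal):
  newsletter: 0.37 × (1 − 0.75) × 0.67 × 0.64 × 0.81 = 0.032128
  personal mail: 0.17 × (1 − 0.12) × 0.46 × 0.22 × 0.56 = 0.0084781
  transactional receipt: 0.34 × (1 − 0.52) × 0.43 × 0.66 × 0.28 = 0.012969
  romance scam: 0.12 × (1 − 0.16) × 0.50 × 0.21 × 0.83 = 0.0087847
Normalizing constant Z = 0.032128 + 0.0084781 + 0.012969 + 0.0087847 = 0.062359.
P(newsletter | evidence) ≈ 0.032128 / 0.062359 ≈ 0.515
P(personal mail | evidence) ≈ 0.0084781 / 0.062359 ≈ 0.136
P(transactional receipt | evidence) ≈ 0.012969 / 0.062359 ≈ 0.208
P(romance scam | evidence) ≈ 0.0087847 / 0.062359 ≈ 0.141
The largest is 0.515, so newsletter is most probable.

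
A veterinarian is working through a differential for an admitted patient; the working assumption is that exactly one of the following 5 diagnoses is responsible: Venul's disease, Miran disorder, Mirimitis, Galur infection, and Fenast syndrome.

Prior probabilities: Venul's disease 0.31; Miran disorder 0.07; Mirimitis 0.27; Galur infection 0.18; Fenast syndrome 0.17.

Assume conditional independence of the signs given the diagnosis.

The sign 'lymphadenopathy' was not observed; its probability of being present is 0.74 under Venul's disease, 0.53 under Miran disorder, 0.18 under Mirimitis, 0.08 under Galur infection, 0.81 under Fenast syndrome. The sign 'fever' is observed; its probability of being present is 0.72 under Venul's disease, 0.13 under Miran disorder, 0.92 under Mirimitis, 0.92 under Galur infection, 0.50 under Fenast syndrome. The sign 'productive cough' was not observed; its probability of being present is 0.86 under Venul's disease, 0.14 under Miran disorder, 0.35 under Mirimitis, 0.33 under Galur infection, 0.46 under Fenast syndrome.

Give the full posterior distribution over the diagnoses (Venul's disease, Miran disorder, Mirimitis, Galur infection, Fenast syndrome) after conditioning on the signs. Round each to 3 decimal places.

Multiply each prior by the joint likelihood of the sign pattern (using 1 − P(present | H) for each absent sign):
  Venul's disease: 0.31 × (1 − 0.74) × 0.72 × (1 − 0.86) = 0.0081245
  Miran disorder: 0.07 × (1 − 0.53) × 0.13 × (1 − 0.14) = 0.0036782
  Mirimitis: 0.27 × (1 − 0.18) × 0.92 × (1 − 0.35) = 0.1324
  Galur infection: 0.18 × (1 − 0.08) × 0.92 × (1 − 0.33) = 0.10208
  Fenast syndrome: 0.17 × (1 − 0.81) × 0.50 × (1 − 0.46) = 0.008721
Marginal likelihood of the evidence = 0.255.
P(Venul's disease | evidence) = 0.0081245 / 0.255 ≈ 0.032
P(Miran disorder | evidence) = 0.0036782 / 0.255 ≈ 0.014
P(Mirimitis | evidence) = 0.1324 / 0.255 ≈ 0.519
P(Galur infection | evidence) = 0.10208 / 0.255 ≈ 0.400
P(Fenast syndrome | evidence) = 0.008721 / 0.255 ≈ 0.034

0.032, 0.014, 0.519, 0.400, 0.034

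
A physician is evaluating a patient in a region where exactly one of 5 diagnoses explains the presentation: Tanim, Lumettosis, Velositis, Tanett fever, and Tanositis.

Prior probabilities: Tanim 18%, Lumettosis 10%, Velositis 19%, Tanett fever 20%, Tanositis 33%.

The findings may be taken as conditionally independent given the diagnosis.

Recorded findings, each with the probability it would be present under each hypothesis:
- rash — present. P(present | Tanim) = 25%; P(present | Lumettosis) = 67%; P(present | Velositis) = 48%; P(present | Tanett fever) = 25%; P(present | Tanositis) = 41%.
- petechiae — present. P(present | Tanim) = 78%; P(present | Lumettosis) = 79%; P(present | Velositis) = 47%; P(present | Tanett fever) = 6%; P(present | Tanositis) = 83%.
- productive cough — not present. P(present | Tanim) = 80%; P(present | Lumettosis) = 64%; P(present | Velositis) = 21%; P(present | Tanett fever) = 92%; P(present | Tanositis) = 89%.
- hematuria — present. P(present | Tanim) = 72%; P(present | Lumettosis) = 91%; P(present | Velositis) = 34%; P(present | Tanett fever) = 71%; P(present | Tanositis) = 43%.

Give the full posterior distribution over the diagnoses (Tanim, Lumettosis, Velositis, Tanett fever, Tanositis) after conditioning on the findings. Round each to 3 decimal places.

Multiply each prior by the joint likelihood of the evidence pattern (using 1 − P(present | H) for each absent finding):
  Tanim: 0.18 × 0.25 × 0.78 × (1 − 0.80) × 0.72 = 0.0050544
  Lumettosis: 0.10 × 0.67 × 0.79 × (1 − 0.64) × 0.91 = 0.01734
  Velositis: 0.19 × 0.48 × 0.47 × (1 − 0.21) × 0.34 = 0.011513
  Tanett fever: 0.20 × 0.25 × 0.06 × (1 − 0.92) × 0.71 = 0.0001704
  Tanositis: 0.33 × 0.41 × 0.83 × (1 − 0.89) × 0.43 = 0.0053117
The unnormalized weights sum to 0.03939.
P(Tanim | evidence) = 0.0050544 / 0.03939 ≈ 0.128
P(Lumettosis | evidence) = 0.01734 / 0.03939 ≈ 0.440
P(Velositis | evidence) = 0.011513 / 0.03939 ≈ 0.292
P(Tanett fever | evidence) = 0.0001704 / 0.03939 ≈ 0.004
P(Tanositis | evidence) = 0.0053117 / 0.03939 ≈ 0.135

0.128, 0.440, 0.292, 0.004, 0.135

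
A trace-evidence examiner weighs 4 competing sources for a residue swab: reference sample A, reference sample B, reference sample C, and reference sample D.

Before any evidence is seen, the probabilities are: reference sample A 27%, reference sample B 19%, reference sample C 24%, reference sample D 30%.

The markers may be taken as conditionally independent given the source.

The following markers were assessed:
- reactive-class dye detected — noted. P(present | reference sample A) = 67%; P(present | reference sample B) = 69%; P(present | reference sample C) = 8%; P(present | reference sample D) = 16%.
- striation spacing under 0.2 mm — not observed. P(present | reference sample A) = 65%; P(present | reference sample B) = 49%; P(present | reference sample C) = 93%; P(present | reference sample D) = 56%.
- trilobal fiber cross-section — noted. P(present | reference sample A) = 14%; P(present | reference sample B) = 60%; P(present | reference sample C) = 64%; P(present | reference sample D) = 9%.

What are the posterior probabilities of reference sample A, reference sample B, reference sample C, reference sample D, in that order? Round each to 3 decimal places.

0.171, 0.775, 0.017, 0.037

By Bayes' rule with conditional independence, the unnormalized weight for each hypothesis is prior × ∏ likelihoods (using 1 − P(present | H) for each absent marker):
  reference sample A: 0.27 × 0.67 × (1 − 0.65) × 0.14 = 0.0088641
  reference sample B: 0.19 × 0.69 × (1 − 0.49) × 0.60 = 0.040117
  reference sample C: 0.24 × 0.08 × (1 − 0.93) × 0.64 = 0.00086016
  reference sample D: 0.30 × 0.16 × (1 − 0.56) × 0.09 = 0.0019008
Normalizing constant Z = 0.0088641 + 0.040117 + 0.00086016 + 0.0019008 = 0.051742.
P(reference sample A | evidence) = 0.0088641 / 0.051742 ≈ 0.171
P(reference sample B | evidence) = 0.040117 / 0.051742 ≈ 0.775
P(reference sample C | evidence) = 0.00086016 / 0.051742 ≈ 0.017
P(reference sample D | evidence) = 0.0019008 / 0.051742 ≈ 0.037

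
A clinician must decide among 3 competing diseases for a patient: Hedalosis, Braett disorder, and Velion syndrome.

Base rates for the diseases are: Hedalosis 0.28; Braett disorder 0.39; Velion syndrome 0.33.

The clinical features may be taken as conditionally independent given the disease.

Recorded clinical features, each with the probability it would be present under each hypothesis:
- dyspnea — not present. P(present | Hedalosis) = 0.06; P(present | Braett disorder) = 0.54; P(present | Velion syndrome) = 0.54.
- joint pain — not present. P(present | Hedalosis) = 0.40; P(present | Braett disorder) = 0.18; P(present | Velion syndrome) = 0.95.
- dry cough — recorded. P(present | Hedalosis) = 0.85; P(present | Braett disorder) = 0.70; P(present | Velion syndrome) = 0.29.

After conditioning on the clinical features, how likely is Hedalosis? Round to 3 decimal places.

Multiply each prior by the joint likelihood of the clinical feature pattern (using 1 − P(present | H) for each absent clinical feature):
  Hedalosis: 0.28 × (1 − 0.06) × (1 − 0.40) × 0.85 = 0.13423
  Braett disorder: 0.39 × (1 − 0.54) × (1 − 0.18) × 0.70 = 0.10298
  Velion syndrome: 0.33 × (1 − 0.54) × (1 − 0.95) × 0.29 = 0.0022011
Normalizing constant Z = 0.13423 + 0.10298 + 0.0022011 = 0.23941.
P(Hedalosis | evidence) = 0.13423 / 0.23941 ≈ 0.561.

0.561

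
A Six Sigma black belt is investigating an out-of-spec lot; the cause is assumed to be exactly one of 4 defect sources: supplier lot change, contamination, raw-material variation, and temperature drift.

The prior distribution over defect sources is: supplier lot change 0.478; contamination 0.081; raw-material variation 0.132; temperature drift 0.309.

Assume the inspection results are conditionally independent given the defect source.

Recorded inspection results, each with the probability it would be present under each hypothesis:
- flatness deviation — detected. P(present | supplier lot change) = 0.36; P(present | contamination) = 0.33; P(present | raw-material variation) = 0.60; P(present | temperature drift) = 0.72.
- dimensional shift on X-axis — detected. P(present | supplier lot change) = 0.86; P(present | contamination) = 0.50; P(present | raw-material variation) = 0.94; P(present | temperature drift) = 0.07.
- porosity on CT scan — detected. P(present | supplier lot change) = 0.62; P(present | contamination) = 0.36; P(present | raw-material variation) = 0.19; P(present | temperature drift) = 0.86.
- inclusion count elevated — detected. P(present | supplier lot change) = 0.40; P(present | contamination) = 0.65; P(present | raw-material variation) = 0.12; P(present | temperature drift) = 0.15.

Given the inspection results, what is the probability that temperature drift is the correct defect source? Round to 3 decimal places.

Multiply each prior by the joint likelihood of the inspection result pattern:
  supplier lot change: 0.478 × 0.36 × 0.86 × 0.62 × 0.40 = 0.036701
  contamination: 0.081 × 0.33 × 0.50 × 0.36 × 0.65 = 0.0031274
  raw-material variation: 0.132 × 0.60 × 0.94 × 0.19 × 0.12 = 0.0016974
  temperature drift: 0.309 × 0.72 × 0.07 × 0.86 × 0.15 = 0.002009
The unnormalized weights sum to 0.043535.
P(temperature drift | evidence) = 0.002009 / 0.043535 ≈ 0.046.

0.046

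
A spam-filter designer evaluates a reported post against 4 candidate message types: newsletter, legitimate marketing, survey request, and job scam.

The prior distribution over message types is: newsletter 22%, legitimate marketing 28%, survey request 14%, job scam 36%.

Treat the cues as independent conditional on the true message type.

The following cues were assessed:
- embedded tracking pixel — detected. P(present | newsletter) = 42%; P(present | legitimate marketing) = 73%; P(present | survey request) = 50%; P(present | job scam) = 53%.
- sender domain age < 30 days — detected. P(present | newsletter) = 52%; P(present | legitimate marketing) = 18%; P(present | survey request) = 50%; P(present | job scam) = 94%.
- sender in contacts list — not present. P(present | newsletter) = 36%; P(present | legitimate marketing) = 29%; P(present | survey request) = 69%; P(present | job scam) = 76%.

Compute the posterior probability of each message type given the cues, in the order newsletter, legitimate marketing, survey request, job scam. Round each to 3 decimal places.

Multiply each prior by the joint likelihood of the cue pattern (using 1 − P(present | H) for each absent cue):
  newsletter: 0.22 × 0.42 × 0.52 × (1 − 0.36) = 0.030751
  legitimate marketing: 0.28 × 0.73 × 0.18 × (1 − 0.29) = 0.026122
  survey request: 0.14 × 0.50 × 0.50 × (1 − 0.69) = 0.01085
  job scam: 0.36 × 0.53 × 0.94 × (1 − 0.76) = 0.043044
Marginal likelihood of the evidence = 0.11077.
P(newsletter | evidence) = 0.030751 / 0.11077 ≈ 0.278
P(legitimate marketing | evidence) = 0.026122 / 0.11077 ≈ 0.236
P(survey request | evidence) = 0.01085 / 0.11077 ≈ 0.098
P(job scam | evidence) = 0.043044 / 0.11077 ≈ 0.389

0.278, 0.236, 0.098, 0.389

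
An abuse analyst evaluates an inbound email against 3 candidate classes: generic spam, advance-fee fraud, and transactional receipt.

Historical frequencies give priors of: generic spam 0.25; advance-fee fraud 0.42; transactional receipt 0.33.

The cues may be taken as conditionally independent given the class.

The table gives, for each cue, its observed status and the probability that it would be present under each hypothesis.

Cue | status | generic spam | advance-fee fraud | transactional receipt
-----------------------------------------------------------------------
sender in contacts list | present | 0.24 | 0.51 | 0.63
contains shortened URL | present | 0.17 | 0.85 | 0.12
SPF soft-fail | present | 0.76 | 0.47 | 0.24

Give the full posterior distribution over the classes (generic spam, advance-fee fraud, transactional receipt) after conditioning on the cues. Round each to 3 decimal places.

Multiply each prior by the joint likelihood of the cue pattern:
  generic spam: 0.25 × 0.24 × 0.17 × 0.76 = 0.007752
  advance-fee fraud: 0.42 × 0.51 × 0.85 × 0.47 = 0.085573
  transactional receipt: 0.33 × 0.63 × 0.12 × 0.24 = 0.0059875
Marginal likelihood of the evidence = 0.099312.
P(generic spam | evidence) = 0.007752 / 0.099312 ≈ 0.078
P(advance-fee fraud | evidence) = 0.085573 / 0.099312 ≈ 0.862
P(transactional receipt | evidence) = 0.0059875 / 0.099312 ≈ 0.060

0.078, 0.862, 0.060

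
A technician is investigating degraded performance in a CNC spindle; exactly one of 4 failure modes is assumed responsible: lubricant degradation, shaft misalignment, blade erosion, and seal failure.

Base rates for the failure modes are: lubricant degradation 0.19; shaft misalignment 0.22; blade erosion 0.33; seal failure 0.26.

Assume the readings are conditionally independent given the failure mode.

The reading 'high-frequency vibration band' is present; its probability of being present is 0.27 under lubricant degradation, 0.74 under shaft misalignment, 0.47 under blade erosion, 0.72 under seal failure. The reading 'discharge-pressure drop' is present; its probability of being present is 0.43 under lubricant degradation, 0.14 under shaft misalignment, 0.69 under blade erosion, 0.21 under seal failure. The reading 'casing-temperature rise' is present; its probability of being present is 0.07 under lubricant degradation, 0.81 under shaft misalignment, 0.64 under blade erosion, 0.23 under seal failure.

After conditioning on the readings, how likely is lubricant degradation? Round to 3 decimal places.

0.016

By Bayes' rule with conditional independence, the unnormalized weight for each hypothesis is prior × ∏ likelihoods:
  lubricant degradation: 0.19 × 0.27 × 0.43 × 0.07 = 0.0015441
  shaft misalignment: 0.22 × 0.74 × 0.14 × 0.81 = 0.018462
  blade erosion: 0.33 × 0.47 × 0.69 × 0.64 = 0.068492
  seal failure: 0.26 × 0.72 × 0.21 × 0.23 = 0.0090418
The unnormalized weights sum to 0.09754.
P(lubricant degradation | evidence) = 0.0015441 / 0.09754 ≈ 0.016.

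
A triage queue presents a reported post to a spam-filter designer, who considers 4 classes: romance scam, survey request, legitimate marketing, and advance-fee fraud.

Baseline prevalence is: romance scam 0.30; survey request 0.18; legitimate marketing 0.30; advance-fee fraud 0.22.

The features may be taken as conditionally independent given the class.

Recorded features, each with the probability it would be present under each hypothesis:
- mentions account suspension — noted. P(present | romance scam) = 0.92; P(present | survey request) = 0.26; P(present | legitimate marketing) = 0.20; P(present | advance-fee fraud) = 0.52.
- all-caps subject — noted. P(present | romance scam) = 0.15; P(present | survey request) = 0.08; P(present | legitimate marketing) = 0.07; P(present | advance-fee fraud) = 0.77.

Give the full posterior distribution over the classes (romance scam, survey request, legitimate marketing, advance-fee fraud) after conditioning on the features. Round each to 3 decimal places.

By Bayes' rule with conditional independence, the unnormalized weight for each hypothesis is prior × ∏ likelihoods:
  romance scam: 0.30 × 0.92 × 0.15 = 0.0414
  survey request: 0.18 × 0.26 × 0.08 = 0.003744
  legitimate marketing: 0.30 × 0.20 × 0.07 = 0.0042
  advance-fee fraud: 0.22 × 0.52 × 0.77 = 0.088088
The unnormalized weights sum to 0.13743.
P(romance scam | evidence) = 0.0414 / 0.13743 ≈ 0.301
P(survey request | evidence) = 0.003744 / 0.13743 ≈ 0.027
P(legitimate marketing | evidence) = 0.0042 / 0.13743 ≈ 0.031
P(advance-fee fraud | evidence) = 0.088088 / 0.13743 ≈ 0.641

0.301, 0.027, 0.031, 0.641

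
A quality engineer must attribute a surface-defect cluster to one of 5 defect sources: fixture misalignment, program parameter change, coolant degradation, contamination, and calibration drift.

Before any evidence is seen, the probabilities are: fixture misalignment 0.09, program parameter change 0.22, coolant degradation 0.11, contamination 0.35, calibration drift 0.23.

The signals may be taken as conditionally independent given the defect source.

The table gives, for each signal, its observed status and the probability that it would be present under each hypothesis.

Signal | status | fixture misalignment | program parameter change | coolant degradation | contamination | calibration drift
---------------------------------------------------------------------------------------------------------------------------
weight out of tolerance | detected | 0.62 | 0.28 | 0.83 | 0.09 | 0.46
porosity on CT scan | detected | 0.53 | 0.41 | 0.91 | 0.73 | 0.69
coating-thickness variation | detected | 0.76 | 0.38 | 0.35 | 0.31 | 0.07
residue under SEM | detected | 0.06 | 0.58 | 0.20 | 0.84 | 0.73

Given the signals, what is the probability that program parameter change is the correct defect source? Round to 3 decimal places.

By Bayes' rule with conditional independence, the unnormalized weight for each hypothesis is prior × ∏ likelihoods:
  fixture misalignment: 0.09 × 0.62 × 0.53 × 0.76 × 0.06 = 0.0013486
  program parameter change: 0.22 × 0.28 × 0.41 × 0.38 × 0.58 = 0.0055664
  coolant degradation: 0.11 × 0.83 × 0.91 × 0.35 × 0.20 = 0.0058158
  contamination: 0.35 × 0.09 × 0.73 × 0.31 × 0.84 = 0.0059879
  calibration drift: 0.23 × 0.46 × 0.69 × 0.07 × 0.73 = 0.0037304
The unnormalized weights sum to 0.022449.
P(program parameter change | evidence) = 0.0055664 / 0.022449 ≈ 0.248.

0.248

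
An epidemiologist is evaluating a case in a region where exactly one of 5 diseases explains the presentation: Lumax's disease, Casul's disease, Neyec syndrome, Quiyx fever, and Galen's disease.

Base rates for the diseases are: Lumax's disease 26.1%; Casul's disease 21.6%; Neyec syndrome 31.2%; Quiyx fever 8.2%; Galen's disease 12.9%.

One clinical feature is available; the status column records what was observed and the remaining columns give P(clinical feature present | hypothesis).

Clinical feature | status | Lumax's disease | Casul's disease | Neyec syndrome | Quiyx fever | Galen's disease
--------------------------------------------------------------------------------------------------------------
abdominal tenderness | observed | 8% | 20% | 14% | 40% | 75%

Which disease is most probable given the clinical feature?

By Bayes' rule, the unnormalized weight for each hypothesis is prior × likelihood:
  Lumax's disease: 0.261 × 0.08 = 0.02088
  Casul's disease: 0.216 × 0.20 = 0.0432
  Neyec syndrome: 0.312 × 0.14 = 0.04368
  Quiyx fever: 0.082 × 0.40 = 0.0328
  Galen's disease: 0.129 × 0.75 = 0.09675
Normalizing constant Z = 0.02088 + 0.0432 + 0.04368 + 0.0328 + 0.09675 = 0.23731.
P(Lumax's disease | evidence) ≈ 0.02088 / 0.23731 ≈ 0.088
P(Casul's disease | evidence) ≈ 0.0432 / 0.23731 ≈ 0.182
P(Neyec syndrome | evidence) ≈ 0.04368 / 0.23731 ≈ 0.184
P(Quiyx fever | evidence) ≈ 0.0328 / 0.23731 ≈ 0.138
P(Galen's disease | evidence) ≈ 0.09675 / 0.23731 ≈ 0.408
The largest is 0.408, so Galen's disease is most probable.

Galen's disease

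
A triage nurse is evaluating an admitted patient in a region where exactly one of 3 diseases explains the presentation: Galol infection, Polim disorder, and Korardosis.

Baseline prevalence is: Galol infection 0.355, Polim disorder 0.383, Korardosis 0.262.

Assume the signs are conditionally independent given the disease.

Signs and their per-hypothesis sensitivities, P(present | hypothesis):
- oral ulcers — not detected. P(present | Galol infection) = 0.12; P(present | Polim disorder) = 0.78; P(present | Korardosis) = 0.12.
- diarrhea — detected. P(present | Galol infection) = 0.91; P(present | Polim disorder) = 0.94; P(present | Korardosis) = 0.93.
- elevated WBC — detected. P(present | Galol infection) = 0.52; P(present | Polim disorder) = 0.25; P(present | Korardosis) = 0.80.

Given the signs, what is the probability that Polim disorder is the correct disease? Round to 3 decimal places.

Multiply each prior by the joint likelihood of the sign pattern (using 1 − P(present | H) for each absent sign):
  Galol infection: 0.355 × (1 − 0.12) × 0.91 × 0.52 = 0.14783
  Polim disorder: 0.383 × (1 − 0.78) × 0.94 × 0.25 = 0.019801
  Korardosis: 0.262 × (1 − 0.12) × 0.93 × 0.80 = 0.17154
Normalizing constant Z = 0.14783 + 0.019801 + 0.17154 = 0.33917.
P(Polim disorder | evidence) = 0.019801 / 0.33917 ≈ 0.058.

0.058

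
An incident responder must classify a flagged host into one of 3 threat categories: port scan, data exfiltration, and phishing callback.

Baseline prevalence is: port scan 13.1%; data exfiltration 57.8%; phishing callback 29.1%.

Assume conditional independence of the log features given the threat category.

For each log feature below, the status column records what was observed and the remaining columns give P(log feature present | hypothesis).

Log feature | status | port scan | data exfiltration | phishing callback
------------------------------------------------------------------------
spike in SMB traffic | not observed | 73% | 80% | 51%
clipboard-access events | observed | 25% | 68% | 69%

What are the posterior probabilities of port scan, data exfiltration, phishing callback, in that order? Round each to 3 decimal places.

0.048, 0.423, 0.529

For each hypothesis, the unnormalized posterior weight is prior × product of the log feature likelihoods (using 1 − P(present | H) for each absent log feature):
  port scan: 0.131 × (1 − 0.73) × 0.25 = 0.0088425
  data exfiltration: 0.578 × (1 − 0.80) × 0.68 = 0.078608
  phishing callback: 0.291 × (1 − 0.51) × 0.69 = 0.098387
Normalizing constant Z = 0.0088425 + 0.078608 + 0.098387 = 0.18584.
P(port scan | evidence) = 0.0088425 / 0.18584 ≈ 0.048
P(data exfiltration | evidence) = 0.078608 / 0.18584 ≈ 0.423
P(phishing callback | evidence) = 0.098387 / 0.18584 ≈ 0.529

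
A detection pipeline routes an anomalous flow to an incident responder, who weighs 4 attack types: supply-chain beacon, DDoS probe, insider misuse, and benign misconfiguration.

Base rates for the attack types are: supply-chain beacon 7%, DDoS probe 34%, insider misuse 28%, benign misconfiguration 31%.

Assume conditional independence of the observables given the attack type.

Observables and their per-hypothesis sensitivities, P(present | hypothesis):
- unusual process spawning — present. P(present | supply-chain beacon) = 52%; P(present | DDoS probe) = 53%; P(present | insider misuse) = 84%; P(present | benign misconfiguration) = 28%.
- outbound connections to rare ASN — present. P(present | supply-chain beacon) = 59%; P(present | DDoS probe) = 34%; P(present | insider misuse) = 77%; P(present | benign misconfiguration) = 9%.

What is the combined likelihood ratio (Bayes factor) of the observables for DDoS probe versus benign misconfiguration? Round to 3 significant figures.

7.15

Joint likelihood of the observable pattern under each hypothesis:
  DDoS probe: 0.53 × 0.34 = 0.1802
  benign misconfiguration: 0.28 × 0.09 = 0.0252
Bayes factor = 0.1802 / 0.0252 ≈ 7.15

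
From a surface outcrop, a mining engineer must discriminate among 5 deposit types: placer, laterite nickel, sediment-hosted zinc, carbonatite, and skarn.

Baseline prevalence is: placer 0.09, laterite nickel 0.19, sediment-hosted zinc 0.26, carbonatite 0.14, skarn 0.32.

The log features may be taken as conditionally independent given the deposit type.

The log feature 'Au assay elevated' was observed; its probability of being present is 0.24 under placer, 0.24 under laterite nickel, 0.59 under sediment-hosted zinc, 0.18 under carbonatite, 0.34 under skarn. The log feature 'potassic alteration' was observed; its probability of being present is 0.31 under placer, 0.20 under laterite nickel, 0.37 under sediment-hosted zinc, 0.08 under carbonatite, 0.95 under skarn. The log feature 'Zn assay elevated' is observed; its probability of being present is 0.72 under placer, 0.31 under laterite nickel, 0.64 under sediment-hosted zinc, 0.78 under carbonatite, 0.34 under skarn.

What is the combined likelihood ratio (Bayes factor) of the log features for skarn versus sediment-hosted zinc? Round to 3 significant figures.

Take the product of per-log feature likelihoods under each hypothesis, then divide.
  skarn: 0.34 × 0.95 × 0.34 = 0.10982
  sediment-hosted zinc: 0.59 × 0.37 × 0.64 = 0.13971
Bayes factor = 0.10982 / 0.13971 ≈ 0.786

0.786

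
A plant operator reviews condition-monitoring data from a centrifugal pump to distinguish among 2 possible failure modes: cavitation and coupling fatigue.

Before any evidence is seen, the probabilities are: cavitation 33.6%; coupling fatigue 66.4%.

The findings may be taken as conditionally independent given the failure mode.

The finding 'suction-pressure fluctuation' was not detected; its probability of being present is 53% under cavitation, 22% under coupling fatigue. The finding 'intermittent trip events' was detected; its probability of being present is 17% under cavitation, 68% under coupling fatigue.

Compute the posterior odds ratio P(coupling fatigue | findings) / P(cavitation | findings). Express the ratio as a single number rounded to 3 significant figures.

Posterior odds equal prior odds times the likelihood ratio; only the two competing hypotheses matter (using 1 − P(present | H) for each absent finding).
  coupling fatigue: 0.664 × (1 − 0.22) × 0.68 = 0.35219
  cavitation: 0.336 × (1 − 0.53) × 0.17 = 0.026846
Odds(coupling fatigue : cavitation) = 0.35219 / 0.026846 ≈ 13.1.

13.1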